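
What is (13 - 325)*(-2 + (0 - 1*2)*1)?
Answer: 1248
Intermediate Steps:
(13 - 325)*(-2 + (0 - 1*2)*1) = -312*(-2 + (0 - 2)*1) = -312*(-2 - 2*1) = -312*(-2 - 2) = -312*(-4) = 1248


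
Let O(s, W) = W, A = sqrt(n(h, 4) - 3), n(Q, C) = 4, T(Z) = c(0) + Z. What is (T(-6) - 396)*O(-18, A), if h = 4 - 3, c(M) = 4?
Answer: -398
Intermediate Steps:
T(Z) = 4 + Z
h = 1
A = 1 (A = sqrt(4 - 3) = sqrt(1) = 1)
(T(-6) - 396)*O(-18, A) = ((4 - 6) - 396)*1 = (-2 - 396)*1 = -398*1 = -398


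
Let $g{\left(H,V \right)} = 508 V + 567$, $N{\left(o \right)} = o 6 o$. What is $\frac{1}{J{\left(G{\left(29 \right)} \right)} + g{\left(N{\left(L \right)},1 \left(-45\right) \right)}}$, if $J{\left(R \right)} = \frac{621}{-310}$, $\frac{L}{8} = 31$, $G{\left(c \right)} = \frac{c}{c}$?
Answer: $- \frac{310}{6911451} \approx -4.4853 \cdot 10^{-5}$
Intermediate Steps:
$G{\left(c \right)} = 1$
$L = 248$ ($L = 8 \cdot 31 = 248$)
$N{\left(o \right)} = 6 o^{2}$ ($N{\left(o \right)} = 6 o o = 6 o^{2}$)
$g{\left(H,V \right)} = 567 + 508 V$
$J{\left(R \right)} = - \frac{621}{310}$ ($J{\left(R \right)} = 621 \left(- \frac{1}{310}\right) = - \frac{621}{310}$)
$\frac{1}{J{\left(G{\left(29 \right)} \right)} + g{\left(N{\left(L \right)},1 \left(-45\right) \right)}} = \frac{1}{- \frac{621}{310} + \left(567 + 508 \cdot 1 \left(-45\right)\right)} = \frac{1}{- \frac{621}{310} + \left(567 + 508 \left(-45\right)\right)} = \frac{1}{- \frac{621}{310} + \left(567 - 22860\right)} = \frac{1}{- \frac{621}{310} - 22293} = \frac{1}{- \frac{6911451}{310}} = - \frac{310}{6911451}$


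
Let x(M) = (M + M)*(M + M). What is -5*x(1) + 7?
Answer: -13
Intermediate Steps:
x(M) = 4*M² (x(M) = (2*M)*(2*M) = 4*M²)
-5*x(1) + 7 = -20*1² + 7 = -20 + 7 = -13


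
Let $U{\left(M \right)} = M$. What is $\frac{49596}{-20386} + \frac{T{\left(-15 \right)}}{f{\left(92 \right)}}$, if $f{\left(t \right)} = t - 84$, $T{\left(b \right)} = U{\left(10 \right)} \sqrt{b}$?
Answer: $- \frac{24798}{10193} + \frac{5 i \sqrt{15}}{4} \approx -2.4328 + 4.8412 i$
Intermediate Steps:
$T{\left(b \right)} = 10 \sqrt{b}$
$f{\left(t \right)} = -84 + t$
$\frac{49596}{-20386} + \frac{T{\left(-15 \right)}}{f{\left(92 \right)}} = \frac{49596}{-20386} + \frac{10 \sqrt{-15}}{-84 + 92} = 49596 \left(- \frac{1}{20386}\right) + \frac{10 i \sqrt{15}}{8} = - \frac{24798}{10193} + 10 i \sqrt{15} \cdot \frac{1}{8} = - \frac{24798}{10193} + \frac{5 i \sqrt{15}}{4}$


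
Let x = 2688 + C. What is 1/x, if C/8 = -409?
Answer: -1/584 ≈ -0.0017123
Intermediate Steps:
C = -3272 (C = 8*(-409) = -3272)
x = -584 (x = 2688 - 3272 = -584)
1/x = 1/(-584) = -1/584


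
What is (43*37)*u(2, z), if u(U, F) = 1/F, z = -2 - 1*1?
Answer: -1591/3 ≈ -530.33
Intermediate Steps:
z = -3 (z = -2 - 1 = -3)
(43*37)*u(2, z) = (43*37)/(-3) = 1591*(-⅓) = -1591/3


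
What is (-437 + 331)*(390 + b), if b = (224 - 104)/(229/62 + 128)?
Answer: -67665948/1633 ≈ -41437.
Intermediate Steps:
b = 1488/1633 (b = 120/(229*(1/62) + 128) = 120/(229/62 + 128) = 120/(8165/62) = 120*(62/8165) = 1488/1633 ≈ 0.91121)
(-437 + 331)*(390 + b) = (-437 + 331)*(390 + 1488/1633) = -106*638358/1633 = -67665948/1633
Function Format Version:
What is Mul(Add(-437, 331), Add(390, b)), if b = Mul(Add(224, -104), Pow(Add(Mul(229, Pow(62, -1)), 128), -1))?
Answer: Rational(-67665948, 1633) ≈ -41437.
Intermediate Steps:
b = Rational(1488, 1633) (b = Mul(120, Pow(Add(Mul(229, Rational(1, 62)), 128), -1)) = Mul(120, Pow(Add(Rational(229, 62), 128), -1)) = Mul(120, Pow(Rational(8165, 62), -1)) = Mul(120, Rational(62, 8165)) = Rational(1488, 1633) ≈ 0.91121)
Mul(Add(-437, 331), Add(390, b)) = Mul(Add(-437, 331), Add(390, Rational(1488, 1633))) = Mul(-106, Rational(638358, 1633)) = Rational(-67665948, 1633)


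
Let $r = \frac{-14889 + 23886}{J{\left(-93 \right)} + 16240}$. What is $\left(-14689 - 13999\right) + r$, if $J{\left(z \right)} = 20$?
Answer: $- \frac{155485961}{5420} \approx -28687.0$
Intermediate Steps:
$r = \frac{2999}{5420}$ ($r = \frac{-14889 + 23886}{20 + 16240} = \frac{8997}{16260} = 8997 \cdot \frac{1}{16260} = \frac{2999}{5420} \approx 0.55332$)
$\left(-14689 - 13999\right) + r = \left(-14689 - 13999\right) + \frac{2999}{5420} = -28688 + \frac{2999}{5420} = - \frac{155485961}{5420}$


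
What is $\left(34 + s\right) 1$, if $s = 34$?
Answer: $68$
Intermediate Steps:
$\left(34 + s\right) 1 = \left(34 + 34\right) 1 = 68 \cdot 1 = 68$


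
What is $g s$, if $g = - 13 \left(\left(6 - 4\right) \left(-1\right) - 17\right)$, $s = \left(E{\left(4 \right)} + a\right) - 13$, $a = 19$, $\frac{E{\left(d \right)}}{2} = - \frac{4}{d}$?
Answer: $988$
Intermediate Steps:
$E{\left(d \right)} = - \frac{8}{d}$ ($E{\left(d \right)} = 2 \left(- \frac{4}{d}\right) = - \frac{8}{d}$)
$s = 4$ ($s = \left(- \frac{8}{4} + 19\right) - 13 = \left(\left(-8\right) \frac{1}{4} + 19\right) - 13 = \left(-2 + 19\right) - 13 = 17 - 13 = 4$)
$g = 247$ ($g = - 13 \left(2 \left(-1\right) - 17\right) = - 13 \left(-2 - 17\right) = \left(-13\right) \left(-19\right) = 247$)
$g s = 247 \cdot 4 = 988$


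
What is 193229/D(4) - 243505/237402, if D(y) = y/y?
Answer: 45872707553/237402 ≈ 1.9323e+5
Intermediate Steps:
D(y) = 1
193229/D(4) - 243505/237402 = 193229/1 - 243505/237402 = 193229*1 - 243505*1/237402 = 193229 - 243505/237402 = 45872707553/237402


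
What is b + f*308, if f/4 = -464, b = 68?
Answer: -571580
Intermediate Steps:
f = -1856 (f = 4*(-464) = -1856)
b + f*308 = 68 - 1856*308 = 68 - 571648 = -571580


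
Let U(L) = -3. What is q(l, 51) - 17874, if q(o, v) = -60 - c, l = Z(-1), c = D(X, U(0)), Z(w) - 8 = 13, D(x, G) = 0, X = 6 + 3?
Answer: -17934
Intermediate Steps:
X = 9
Z(w) = 21 (Z(w) = 8 + 13 = 21)
c = 0
l = 21
q(o, v) = -60 (q(o, v) = -60 - 1*0 = -60 + 0 = -60)
q(l, 51) - 17874 = -60 - 17874 = -17934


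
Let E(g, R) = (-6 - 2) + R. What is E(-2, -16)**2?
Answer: 576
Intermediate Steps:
E(g, R) = -8 + R
E(-2, -16)**2 = (-8 - 16)**2 = (-24)**2 = 576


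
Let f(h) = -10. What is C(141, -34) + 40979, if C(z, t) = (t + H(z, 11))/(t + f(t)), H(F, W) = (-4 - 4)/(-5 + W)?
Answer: 2704667/66 ≈ 40980.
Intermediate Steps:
H(F, W) = -8/(-5 + W)
C(z, t) = (-4/3 + t)/(-10 + t) (C(z, t) = (t - 8/(-5 + 11))/(t - 10) = (t - 8/6)/(-10 + t) = (t - 8*⅙)/(-10 + t) = (t - 4/3)/(-10 + t) = (-4/3 + t)/(-10 + t))
C(141, -34) + 40979 = (-4/3 - 34)/(-10 - 34) + 40979 = -106/3/(-44) + 40979 = -1/44*(-106/3) + 40979 = 53/66 + 40979 = 2704667/66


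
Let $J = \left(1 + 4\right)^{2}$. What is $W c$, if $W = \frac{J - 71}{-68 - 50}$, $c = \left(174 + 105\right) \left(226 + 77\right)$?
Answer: $\frac{1944351}{59} \approx 32955.0$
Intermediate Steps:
$c = 84537$ ($c = 279 \cdot 303 = 84537$)
$J = 25$ ($J = 5^{2} = 25$)
$W = \frac{23}{59}$ ($W = \frac{25 - 71}{-68 - 50} = - \frac{46}{-118} = \left(-46\right) \left(- \frac{1}{118}\right) = \frac{23}{59} \approx 0.38983$)
$W c = \frac{23}{59} \cdot 84537 = \frac{1944351}{59}$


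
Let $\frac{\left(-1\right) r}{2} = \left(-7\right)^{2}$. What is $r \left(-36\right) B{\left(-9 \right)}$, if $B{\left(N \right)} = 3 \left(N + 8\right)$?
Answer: $-10584$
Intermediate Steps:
$r = -98$ ($r = - 2 \left(-7\right)^{2} = \left(-2\right) 49 = -98$)
$B{\left(N \right)} = 24 + 3 N$ ($B{\left(N \right)} = 3 \left(8 + N\right) = 24 + 3 N$)
$r \left(-36\right) B{\left(-9 \right)} = \left(-98\right) \left(-36\right) \left(24 + 3 \left(-9\right)\right) = 3528 \left(24 - 27\right) = 3528 \left(-3\right) = -10584$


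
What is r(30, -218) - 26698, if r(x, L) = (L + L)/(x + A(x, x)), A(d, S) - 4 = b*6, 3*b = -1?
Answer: -213693/8 ≈ -26712.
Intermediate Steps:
b = -1/3 (b = (1/3)*(-1) = -1/3 ≈ -0.33333)
A(d, S) = 2 (A(d, S) = 4 - 1/3*6 = 4 - 2 = 2)
r(x, L) = 2*L/(2 + x) (r(x, L) = (L + L)/(x + 2) = (2*L)/(2 + x) = 2*L/(2 + x))
r(30, -218) - 26698 = 2*(-218)/(2 + 30) - 26698 = 2*(-218)/32 - 26698 = 2*(-218)*(1/32) - 26698 = -109/8 - 26698 = -213693/8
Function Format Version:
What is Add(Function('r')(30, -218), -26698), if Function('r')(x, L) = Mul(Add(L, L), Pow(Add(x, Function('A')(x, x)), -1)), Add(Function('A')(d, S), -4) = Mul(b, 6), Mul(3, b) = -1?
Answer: Rational(-213693, 8) ≈ -26712.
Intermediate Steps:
b = Rational(-1, 3) (b = Mul(Rational(1, 3), -1) = Rational(-1, 3) ≈ -0.33333)
Function('A')(d, S) = 2 (Function('A')(d, S) = Add(4, Mul(Rational(-1, 3), 6)) = Add(4, -2) = 2)
Function('r')(x, L) = Mul(2, L, Pow(Add(2, x), -1)) (Function('r')(x, L) = Mul(Add(L, L), Pow(Add(x, 2), -1)) = Mul(Mul(2, L), Pow(Add(2, x), -1)) = Mul(2, L, Pow(Add(2, x), -1)))
Add(Function('r')(30, -218), -26698) = Add(Mul(2, -218, Pow(Add(2, 30), -1)), -26698) = Add(Mul(2, -218, Pow(32, -1)), -26698) = Add(Mul(2, -218, Rational(1, 32)), -26698) = Add(Rational(-109, 8), -26698) = Rational(-213693, 8)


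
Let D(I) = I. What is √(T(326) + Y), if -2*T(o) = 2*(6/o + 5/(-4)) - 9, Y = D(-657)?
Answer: I*√69214201/326 ≈ 25.52*I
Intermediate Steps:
Y = -657
T(o) = 23/4 - 6/o (T(o) = -(2*(6/o + 5/(-4)) - 9)/2 = -(2*(6/o + 5*(-¼)) - 9)/2 = -(2*(6/o - 5/4) - 9)/2 = -(2*(-5/4 + 6/o) - 9)/2 = -((-5/2 + 12/o) - 9)/2 = -(-23/2 + 12/o)/2 = 23/4 - 6/o)
√(T(326) + Y) = √((23/4 - 6/326) - 657) = √((23/4 - 6*1/326) - 657) = √((23/4 - 3/163) - 657) = √(3737/652 - 657) = √(-424627/652) = I*√69214201/326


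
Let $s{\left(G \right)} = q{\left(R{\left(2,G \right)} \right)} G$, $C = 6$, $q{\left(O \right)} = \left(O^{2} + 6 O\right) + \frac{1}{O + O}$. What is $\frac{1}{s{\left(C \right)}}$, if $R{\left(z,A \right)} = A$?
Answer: $\frac{2}{865} \approx 0.0023121$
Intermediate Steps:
$q{\left(O \right)} = O^{2} + \frac{1}{2 O} + 6 O$ ($q{\left(O \right)} = \left(O^{2} + 6 O\right) + \frac{1}{2 O} = O^{2} + \frac{1}{2 O} + 6 O$)
$s{\left(G \right)} = G \left(G^{2} + \frac{1}{2 G} + 6 G\right)$ ($s{\left(G \right)} = \left(G^{2} + \frac{1}{2 G} + 6 G\right) G = G \left(G^{2} + \frac{1}{2 G} + 6 G\right)$)
$\frac{1}{s{\left(C \right)}} = \frac{1}{\frac{1}{2} + 6^{2} \left(6 + 6\right)} = \frac{1}{\frac{1}{2} + 36 \cdot 12} = \frac{1}{\frac{1}{2} + 432} = \frac{1}{\frac{865}{2}} = \frac{2}{865}$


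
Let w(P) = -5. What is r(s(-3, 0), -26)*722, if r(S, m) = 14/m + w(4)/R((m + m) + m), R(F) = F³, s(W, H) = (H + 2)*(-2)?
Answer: -92243803/237276 ≈ -388.76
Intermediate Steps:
s(W, H) = -4 - 2*H (s(W, H) = (2 + H)*(-2) = -4 - 2*H)
r(S, m) = 14/m - 5/(27*m³) (r(S, m) = 14/m - 5/((m + m) + m)³ = 14/m - 5/(2*m + m)³ = 14/m - 5*1/(27*m³) = 14/m - 5/(27*m³))
r(s(-3, 0), -26)*722 = (14/(-26) - 5/27/(-26)³)*722 = (14*(-1/26) - 5/27*(-1/17576))*722 = (-7/13 + 5/474552)*722 = -255523/474552*722 = -92243803/237276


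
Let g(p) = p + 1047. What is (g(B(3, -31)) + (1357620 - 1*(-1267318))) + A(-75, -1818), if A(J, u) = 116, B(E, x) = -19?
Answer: 2626082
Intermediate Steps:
g(p) = 1047 + p
(g(B(3, -31)) + (1357620 - 1*(-1267318))) + A(-75, -1818) = ((1047 - 19) + (1357620 - 1*(-1267318))) + 116 = (1028 + (1357620 + 1267318)) + 116 = (1028 + 2624938) + 116 = 2625966 + 116 = 2626082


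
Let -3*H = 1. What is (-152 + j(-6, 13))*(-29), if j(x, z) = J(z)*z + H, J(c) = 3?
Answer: 9860/3 ≈ 3286.7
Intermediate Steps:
H = -⅓ (H = -⅓*1 = -⅓ ≈ -0.33333)
j(x, z) = -⅓ + 3*z (j(x, z) = 3*z - ⅓ = -⅓ + 3*z)
(-152 + j(-6, 13))*(-29) = (-152 + (-⅓ + 3*13))*(-29) = (-152 + (-⅓ + 39))*(-29) = (-152 + 116/3)*(-29) = -340/3*(-29) = 9860/3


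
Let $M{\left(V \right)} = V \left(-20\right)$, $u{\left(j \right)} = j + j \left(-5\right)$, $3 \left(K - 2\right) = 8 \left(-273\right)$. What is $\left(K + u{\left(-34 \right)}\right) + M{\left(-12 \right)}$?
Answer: $-350$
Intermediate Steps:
$K = -726$ ($K = 2 + \frac{8 \left(-273\right)}{3} = 2 + \frac{1}{3} \left(-2184\right) = 2 - 728 = -726$)
$u{\left(j \right)} = - 4 j$ ($u{\left(j \right)} = j - 5 j = - 4 j$)
$M{\left(V \right)} = - 20 V$
$\left(K + u{\left(-34 \right)}\right) + M{\left(-12 \right)} = \left(-726 - -136\right) - -240 = \left(-726 + 136\right) + 240 = -590 + 240 = -350$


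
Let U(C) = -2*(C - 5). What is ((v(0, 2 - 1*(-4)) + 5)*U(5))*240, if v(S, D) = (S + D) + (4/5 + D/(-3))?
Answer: 0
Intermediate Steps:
v(S, D) = ⅘ + S + 2*D/3 (v(S, D) = (D + S) + (4*(⅕) + D*(-⅓)) = (D + S) + (⅘ - D/3) = ⅘ + S + 2*D/3)
U(C) = 10 - 2*C (U(C) = -2*(-5 + C) = 10 - 2*C)
((v(0, 2 - 1*(-4)) + 5)*U(5))*240 = (((⅘ + 0 + 2*(2 - 1*(-4))/3) + 5)*(10 - 2*5))*240 = (((⅘ + 0 + 2*(2 + 4)/3) + 5)*(10 - 10))*240 = (((⅘ + 0 + (⅔)*6) + 5)*0)*240 = (((⅘ + 0 + 4) + 5)*0)*240 = ((24/5 + 5)*0)*240 = ((49/5)*0)*240 = 0*240 = 0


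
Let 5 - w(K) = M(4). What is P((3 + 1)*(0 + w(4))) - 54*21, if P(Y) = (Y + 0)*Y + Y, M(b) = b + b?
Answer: -1002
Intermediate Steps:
M(b) = 2*b
w(K) = -3 (w(K) = 5 - 2*4 = 5 - 1*8 = 5 - 8 = -3)
P(Y) = Y + Y² (P(Y) = Y*Y + Y = Y² + Y = Y + Y²)
P((3 + 1)*(0 + w(4))) - 54*21 = ((3 + 1)*(0 - 3))*(1 + (3 + 1)*(0 - 3)) - 54*21 = (4*(-3))*(1 + 4*(-3)) - 1134 = -12*(1 - 12) - 1134 = -12*(-11) - 1134 = 132 - 1134 = -1002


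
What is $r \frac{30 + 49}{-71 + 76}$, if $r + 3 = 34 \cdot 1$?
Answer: $\frac{2449}{5} \approx 489.8$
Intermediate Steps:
$r = 31$ ($r = -3 + 34 \cdot 1 = -3 + 34 = 31$)
$r \frac{30 + 49}{-71 + 76} = 31 \frac{30 + 49}{-71 + 76} = 31 \cdot \frac{79}{5} = \frac{2449}{5}$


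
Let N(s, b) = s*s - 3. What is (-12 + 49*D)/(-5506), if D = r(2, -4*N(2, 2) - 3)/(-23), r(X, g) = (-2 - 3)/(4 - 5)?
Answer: 521/126638 ≈ 0.0041141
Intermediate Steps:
N(s, b) = -3 + s**2 (N(s, b) = s**2 - 3 = -3 + s**2)
r(X, g) = 5 (r(X, g) = -5/(-1) = -5*(-1) = 5)
D = -5/23 (D = 5/(-23) = 5*(-1/23) = -5/23 ≈ -0.21739)
(-12 + 49*D)/(-5506) = (-12 + 49*(-5/23))/(-5506) = (-12 - 245/23)*(-1/5506) = -521/23*(-1/5506) = 521/126638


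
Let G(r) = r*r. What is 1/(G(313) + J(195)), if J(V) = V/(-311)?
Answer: 311/30468164 ≈ 1.0207e-5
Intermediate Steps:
G(r) = r²
J(V) = -V/311 (J(V) = V*(-1/311) = -V/311)
1/(G(313) + J(195)) = 1/(313² - 1/311*195) = 1/(97969 - 195/311) = 1/(30468164/311) = 311/30468164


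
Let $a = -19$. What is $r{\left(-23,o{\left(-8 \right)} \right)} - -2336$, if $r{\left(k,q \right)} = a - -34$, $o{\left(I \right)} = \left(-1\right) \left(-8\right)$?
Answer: $2351$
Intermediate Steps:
$o{\left(I \right)} = 8$
$r{\left(k,q \right)} = 15$ ($r{\left(k,q \right)} = -19 - -34 = -19 + 34 = 15$)
$r{\left(-23,o{\left(-8 \right)} \right)} - -2336 = 15 - -2336 = 15 + 2336 = 2351$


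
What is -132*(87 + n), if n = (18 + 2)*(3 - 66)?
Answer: 154836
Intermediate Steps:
n = -1260 (n = 20*(-63) = -1260)
-132*(87 + n) = -132*(87 - 1260) = -132*(-1173) = 154836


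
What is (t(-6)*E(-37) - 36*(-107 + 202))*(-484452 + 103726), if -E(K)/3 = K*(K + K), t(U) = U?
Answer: -17461617264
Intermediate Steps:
E(K) = -6*K² (E(K) = -3*K*(K + K) = -3*K*2*K = -6*K²)
(t(-6)*E(-37) - 36*(-107 + 202))*(-484452 + 103726) = (-(-36)*(-37)² - 36*(-107 + 202))*(-484452 + 103726) = (-(-36)*1369 - 36*95)*(-380726) = (-6*(-8214) - 3420)*(-380726) = (49284 - 3420)*(-380726) = 45864*(-380726) = -17461617264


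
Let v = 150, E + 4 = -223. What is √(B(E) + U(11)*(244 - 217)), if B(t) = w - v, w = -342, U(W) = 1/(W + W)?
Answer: I*√237534/22 ≈ 22.153*I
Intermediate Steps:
U(W) = 1/(2*W)
E = -227 (E = -4 - 223 = -227)
B(t) = -492 (B(t) = -342 - 1*150 = -342 - 150 = -492)
√(B(E) + U(11)*(244 - 217)) = √(-492 + ((½)/11)*(244 - 217)) = √(-492 + ((½)*(1/11))*27) = √(-492 + (1/22)*27) = √(-492 + 27/22) = √(-10797/22) = I*√237534/22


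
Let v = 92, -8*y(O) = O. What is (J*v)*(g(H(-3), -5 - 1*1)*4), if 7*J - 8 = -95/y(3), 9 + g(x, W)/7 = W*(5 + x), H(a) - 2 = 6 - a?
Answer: -10097920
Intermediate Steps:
y(O) = -O/8
H(a) = 8 - a (H(a) = 2 + (6 - a) = 8 - a)
g(x, W) = -63 + 7*W*(5 + x) (g(x, W) = -63 + 7*(W*(5 + x)) = -63 + 7*W*(5 + x))
J = 112/3 (J = 8/7 + (-95/((-⅛*3)))/7 = 8/7 + (-95/(-3/8))/7 = 8/7 + (-95*(-8/3))/7 = 8/7 + (⅐)*(760/3) = 8/7 + 760/21 = 112/3 ≈ 37.333)
(J*v)*(g(H(-3), -5 - 1*1)*4) = ((112/3)*92)*((-63 + 35*(-5 - 1*1) + 7*(-5 - 1*1)*(8 - 1*(-3)))*4) = 10304*((-63 + 35*(-5 - 1) + 7*(-5 - 1)*(8 + 3))*4)/3 = 10304*((-63 + 35*(-6) + 7*(-6)*11)*4)/3 = 10304*((-63 - 210 - 462)*4)/3 = 10304*(-735*4)/3 = (10304/3)*(-2940) = -10097920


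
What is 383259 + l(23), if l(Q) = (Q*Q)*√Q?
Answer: 383259 + 529*√23 ≈ 3.8580e+5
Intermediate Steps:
l(Q) = Q^(5/2) (l(Q) = Q²*√Q = Q^(5/2))
383259 + l(23) = 383259 + 23^(5/2) = 383259 + 529*√23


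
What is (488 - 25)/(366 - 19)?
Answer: 463/347 ≈ 1.3343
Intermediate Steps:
(488 - 25)/(366 - 19) = 463/347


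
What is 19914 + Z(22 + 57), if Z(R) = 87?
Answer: 20001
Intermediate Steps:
19914 + Z(22 + 57) = 19914 + 87 = 20001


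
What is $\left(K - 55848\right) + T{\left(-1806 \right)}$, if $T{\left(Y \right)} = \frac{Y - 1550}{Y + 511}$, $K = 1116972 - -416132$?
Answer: $\frac{1913049876}{1295} \approx 1.4773 \cdot 10^{6}$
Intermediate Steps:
$K = 1533104$ ($K = 1116972 + 416132 = 1533104$)
$T{\left(Y \right)} = \frac{-1550 + Y}{511 + Y}$
$\left(K - 55848\right) + T{\left(-1806 \right)} = \left(1533104 - 55848\right) + \frac{-1550 - 1806}{511 - 1806} = 1477256 + \frac{1}{-1295} \left(-3356\right) = 1477256 - - \frac{3356}{1295} = 1477256 + \frac{3356}{1295} = \frac{1913049876}{1295}$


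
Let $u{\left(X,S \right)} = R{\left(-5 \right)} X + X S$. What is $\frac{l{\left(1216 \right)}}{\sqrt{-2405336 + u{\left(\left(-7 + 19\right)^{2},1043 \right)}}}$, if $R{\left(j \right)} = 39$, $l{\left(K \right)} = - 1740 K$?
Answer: $\frac{528960 i \sqrt{562382}}{281191} \approx 1410.7 i$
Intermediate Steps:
$u{\left(X,S \right)} = 39 X + S X$ ($u{\left(X,S \right)} = 39 X + X S = 39 X + S X$)
$\frac{l{\left(1216 \right)}}{\sqrt{-2405336 + u{\left(\left(-7 + 19\right)^{2},1043 \right)}}} = \frac{\left(-1740\right) 1216}{\sqrt{-2405336 + \left(-7 + 19\right)^{2} \left(39 + 1043\right)}} = - \frac{2115840}{\sqrt{-2405336 + 12^{2} \cdot 1082}} = - \frac{2115840}{\sqrt{-2405336 + 144 \cdot 1082}} = - \frac{2115840}{\sqrt{-2405336 + 155808}} = - \frac{2115840}{\sqrt{-2249528}} = - \frac{2115840}{2 i \sqrt{562382}} = - 2115840 \left(- \frac{i \sqrt{562382}}{1124764}\right) = \frac{528960 i \sqrt{562382}}{281191}$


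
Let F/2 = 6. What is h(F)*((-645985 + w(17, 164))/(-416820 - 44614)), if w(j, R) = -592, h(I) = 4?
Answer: 1293154/230717 ≈ 5.6049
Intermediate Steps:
F = 12 (F = 2*6 = 12)
h(F)*((-645985 + w(17, 164))/(-416820 - 44614)) = 4*((-645985 - 592)/(-416820 - 44614)) = 4*(-646577/(-461434)) = 4*(-646577*(-1/461434)) = 4*(646577/461434) = 1293154/230717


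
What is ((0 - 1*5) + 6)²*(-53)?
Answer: -53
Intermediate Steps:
((0 - 1*5) + 6)²*(-53) = ((0 - 5) + 6)²*(-53) = (-5 + 6)²*(-53) = 1²*(-53) = 1*(-53) = -53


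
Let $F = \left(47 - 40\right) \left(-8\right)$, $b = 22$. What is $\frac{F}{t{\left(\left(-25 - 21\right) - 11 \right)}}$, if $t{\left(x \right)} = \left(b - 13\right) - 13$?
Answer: $14$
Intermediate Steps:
$F = -56$ ($F = 7 \left(-8\right) = -56$)
$t{\left(x \right)} = -4$ ($t{\left(x \right)} = \left(22 - 13\right) - 13 = 9 - 13 = -4$)
$\frac{F}{t{\left(\left(-25 - 21\right) - 11 \right)}} = - \frac{56}{-4} = \left(-56\right) \left(- \frac{1}{4}\right) = 14$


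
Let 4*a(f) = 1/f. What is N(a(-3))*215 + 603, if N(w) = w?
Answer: 7021/12 ≈ 585.08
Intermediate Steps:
a(f) = 1/(4*f)
N(a(-3))*215 + 603 = ((¼)/(-3))*215 + 603 = ((¼)*(-⅓))*215 + 603 = -1/12*215 + 603 = -215/12 + 603 = 7021/12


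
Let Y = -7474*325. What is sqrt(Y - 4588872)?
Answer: I*sqrt(7017922) ≈ 2649.1*I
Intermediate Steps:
Y = -2429050
sqrt(Y - 4588872) = sqrt(-2429050 - 4588872) = sqrt(-7017922) = I*sqrt(7017922)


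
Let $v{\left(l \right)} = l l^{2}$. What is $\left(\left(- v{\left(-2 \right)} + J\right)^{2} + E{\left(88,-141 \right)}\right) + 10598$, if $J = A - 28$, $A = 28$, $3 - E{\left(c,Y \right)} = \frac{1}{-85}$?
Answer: $\frac{906526}{85} \approx 10665.0$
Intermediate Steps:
$E{\left(c,Y \right)} = \frac{256}{85}$ ($E{\left(c,Y \right)} = 3 - \frac{1}{-85} = 3 - - \frac{1}{85} = 3 + \frac{1}{85} = \frac{256}{85}$)
$v{\left(l \right)} = l^{3}$
$J = 0$ ($J = 28 - 28 = 0$)
$\left(\left(- v{\left(-2 \right)} + J\right)^{2} + E{\left(88,-141 \right)}\right) + 10598 = \left(\left(- \left(-2\right)^{3} + 0\right)^{2} + \frac{256}{85}\right) + 10598 = \left(\left(\left(-1\right) \left(-8\right) + 0\right)^{2} + \frac{256}{85}\right) + 10598 = \left(\left(8 + 0\right)^{2} + \frac{256}{85}\right) + 10598 = \left(8^{2} + \frac{256}{85}\right) + 10598 = \left(64 + \frac{256}{85}\right) + 10598 = \frac{5696}{85} + 10598 = \frac{906526}{85}$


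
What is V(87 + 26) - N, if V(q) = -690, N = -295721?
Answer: 295031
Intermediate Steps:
V(87 + 26) - N = -690 - 1*(-295721) = -690 + 295721 = 295031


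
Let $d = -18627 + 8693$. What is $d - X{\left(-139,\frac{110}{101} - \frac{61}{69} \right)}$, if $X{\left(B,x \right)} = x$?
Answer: $- \frac{69231475}{6969} \approx -9934.2$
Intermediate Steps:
$d = -9934$
$d - X{\left(-139,\frac{110}{101} - \frac{61}{69} \right)} = -9934 - \left(\frac{110}{101} - \frac{61}{69}\right) = -9934 - \frac{1429}{6969} = - \frac{69231475}{6969}$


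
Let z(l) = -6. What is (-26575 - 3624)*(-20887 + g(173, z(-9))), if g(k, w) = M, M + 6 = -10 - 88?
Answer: 633907209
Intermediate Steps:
M = -104 (M = -6 + (-10 - 88) = -6 - 98 = -104)
g(k, w) = -104
(-26575 - 3624)*(-20887 + g(173, z(-9))) = (-26575 - 3624)*(-20887 - 104) = -30199*(-20991) = 633907209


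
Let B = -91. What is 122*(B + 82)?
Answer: -1098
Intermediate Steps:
122*(B + 82) = 122*(-91 + 82) = 122*(-9) = -1098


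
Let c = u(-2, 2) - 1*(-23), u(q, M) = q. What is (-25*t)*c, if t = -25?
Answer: 13125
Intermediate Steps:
c = 21 (c = -2 - 1*(-23) = -2 + 23 = 21)
(-25*t)*c = -25*(-25)*21 = 625*21 = 13125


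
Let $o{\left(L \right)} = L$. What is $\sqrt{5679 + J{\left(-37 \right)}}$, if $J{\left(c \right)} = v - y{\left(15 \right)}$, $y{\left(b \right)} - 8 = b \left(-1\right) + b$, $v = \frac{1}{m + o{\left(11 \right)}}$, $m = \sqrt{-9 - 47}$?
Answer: $\sqrt{5671 + \frac{1}{11 + 2 i \sqrt{14}}} \approx 75.306 - 0.0003 i$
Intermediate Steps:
$m = 2 i \sqrt{14}$ ($m = \sqrt{-56} = 2 i \sqrt{14} \approx 7.4833 i$)
$v = \frac{1}{11 + 2 i \sqrt{14}}$ ($v = \frac{1}{2 i \sqrt{14} + 11} = \frac{1}{11 + 2 i \sqrt{14}} \approx 0.062147 - 0.042279 i$)
$y{\left(b \right)} = 8$ ($y{\left(b \right)} = 8 + \left(b \left(-1\right) + b\right) = 8 + \left(- b + b\right) = 8 + 0 = 8$)
$J{\left(c \right)} = - \frac{1405}{177} - \frac{2 i \sqrt{14}}{177}$ ($J{\left(c \right)} = \left(\frac{11}{177} - \frac{2 i \sqrt{14}}{177}\right) - 8 = - \frac{1405}{177} - \frac{2 i \sqrt{14}}{177}$)
$\sqrt{5679 + J{\left(-37 \right)}} = \sqrt{5679 + \frac{- 16 \sqrt{14} + 87 i}{- 11 i + 2 \sqrt{14}}}$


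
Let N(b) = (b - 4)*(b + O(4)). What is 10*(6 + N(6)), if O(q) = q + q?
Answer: 340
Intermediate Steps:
O(q) = 2*q
N(b) = (-4 + b)*(8 + b) (N(b) = (b - 4)*(b + 2*4) = (-4 + b)*(b + 8) = (-4 + b)*(8 + b))
10*(6 + N(6)) = 10*(6 + (-32 + 6² + 4*6)) = 10*(6 + (-32 + 36 + 24)) = 10*(6 + 28) = 10*34 = 340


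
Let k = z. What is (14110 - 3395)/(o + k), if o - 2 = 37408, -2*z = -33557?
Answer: 21430/108377 ≈ 0.19774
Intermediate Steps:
z = 33557/2 (z = -½*(-33557) = 33557/2 ≈ 16779.)
o = 37410 (o = 2 + 37408 = 37410)
k = 33557/2 ≈ 16779.
(14110 - 3395)/(o + k) = (14110 - 3395)/(37410 + 33557/2) = 10715/(108377/2) = 10715*(2/108377) = 21430/108377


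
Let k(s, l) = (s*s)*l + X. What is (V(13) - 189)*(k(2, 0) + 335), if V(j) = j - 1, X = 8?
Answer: -60711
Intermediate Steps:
V(j) = -1 + j
k(s, l) = 8 + l*s² (k(s, l) = (s*s)*l + 8 = s²*l + 8 = l*s² + 8 = 8 + l*s²)
(V(13) - 189)*(k(2, 0) + 335) = ((-1 + 13) - 189)*((8 + 0*2²) + 335) = (12 - 189)*((8 + 0*4) + 335) = -177*((8 + 0) + 335) = -177*(8 + 335) = -177*343 = -60711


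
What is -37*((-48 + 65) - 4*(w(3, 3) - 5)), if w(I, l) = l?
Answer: -925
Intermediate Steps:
-37*((-48 + 65) - 4*(w(3, 3) - 5)) = -37*((-48 + 65) - 4*(3 - 5)) = -37*(17 - 4*(-2)) = -37*(17 + 8) = -37*25 = -925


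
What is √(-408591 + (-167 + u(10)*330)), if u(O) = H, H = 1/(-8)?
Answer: I*√1635197/2 ≈ 639.37*I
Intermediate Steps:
H = -⅛ ≈ -0.12500
u(O) = -⅛
√(-408591 + (-167 + u(10)*330)) = √(-408591 + (-167 - ⅛*330)) = √(-408591 + (-167 - 165/4)) = √(-408591 - 833/4) = √(-1635197/4) = I*√1635197/2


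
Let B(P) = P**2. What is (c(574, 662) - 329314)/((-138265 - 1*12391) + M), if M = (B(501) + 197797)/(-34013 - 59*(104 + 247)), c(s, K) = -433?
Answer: 9022207667/4122323215 ≈ 2.1886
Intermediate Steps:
M = -224399/27361 (M = (501**2 + 197797)/(-34013 - 59*(104 + 247)) = (251001 + 197797)/(-34013 - 59*351) = 448798/(-34013 - 20709) = 448798/(-54722) = 448798*(-1/54722) = -224399/27361 ≈ -8.2014)
(c(574, 662) - 329314)/((-138265 - 1*12391) + M) = (-433 - 329314)/((-138265 - 1*12391) - 224399/27361) = -329747/((-138265 - 12391) - 224399/27361) = -329747/(-150656 - 224399/27361) = -329747/(-4122323215/27361) = -329747*(-27361/4122323215) = 9022207667/4122323215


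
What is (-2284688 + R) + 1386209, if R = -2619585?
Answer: -3518064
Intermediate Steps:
(-2284688 + R) + 1386209 = (-2284688 - 2619585) + 1386209 = -4904273 + 1386209 = -3518064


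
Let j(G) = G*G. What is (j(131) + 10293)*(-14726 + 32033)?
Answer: 475146378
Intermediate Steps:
j(G) = G²
(j(131) + 10293)*(-14726 + 32033) = (131² + 10293)*(-14726 + 32033) = (17161 + 10293)*17307 = 27454*17307 = 475146378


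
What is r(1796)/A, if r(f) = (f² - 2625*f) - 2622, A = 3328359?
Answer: -1491506/3328359 ≈ -0.44812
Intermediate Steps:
r(f) = -2622 + f² - 2625*f
r(1796)/A = (-2622 + 1796² - 2625*1796)/3328359 = (-2622 + 3225616 - 4714500)*(1/3328359) = -1491506*1/3328359 = -1491506/3328359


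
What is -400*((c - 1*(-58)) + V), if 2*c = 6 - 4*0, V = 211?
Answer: -108800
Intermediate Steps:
c = 3 (c = (6 - 4*0)/2 = (6 + 0)/2 = (½)*6 = 3)
-400*((c - 1*(-58)) + V) = -400*((3 - 1*(-58)) + 211) = -400*((3 + 58) + 211) = -400*(61 + 211) = -400*272 = -108800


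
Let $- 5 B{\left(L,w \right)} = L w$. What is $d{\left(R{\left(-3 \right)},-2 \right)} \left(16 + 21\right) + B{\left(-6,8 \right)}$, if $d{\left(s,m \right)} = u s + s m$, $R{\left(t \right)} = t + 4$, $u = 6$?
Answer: $\frac{788}{5} \approx 157.6$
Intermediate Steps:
$R{\left(t \right)} = 4 + t$
$d{\left(s,m \right)} = 6 s + m s$ ($d{\left(s,m \right)} = 6 s + s m = 6 s + m s$)
$B{\left(L,w \right)} = - \frac{L w}{5}$
$d{\left(R{\left(-3 \right)},-2 \right)} \left(16 + 21\right) + B{\left(-6,8 \right)} = \left(4 - 3\right) \left(6 - 2\right) \left(16 + 21\right) - \left(- \frac{6}{5}\right) 8 = 1 \cdot 4 \cdot 37 + \frac{48}{5} = 4 \cdot 37 + \frac{48}{5} = 148 + \frac{48}{5} = \frac{788}{5}$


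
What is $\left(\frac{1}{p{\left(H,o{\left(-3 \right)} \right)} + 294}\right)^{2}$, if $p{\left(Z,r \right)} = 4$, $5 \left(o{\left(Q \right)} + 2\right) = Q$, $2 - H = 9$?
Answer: $\frac{1}{88804} \approx 1.1261 \cdot 10^{-5}$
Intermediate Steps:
$H = -7$ ($H = 2 - 9 = -7$)
$o{\left(Q \right)} = -2 + \frac{Q}{5}$
$\left(\frac{1}{p{\left(H,o{\left(-3 \right)} \right)} + 294}\right)^{2} = \left(\frac{1}{4 + 294}\right)^{2} = \left(\frac{1}{298}\right)^{2} = \frac{1}{88804}$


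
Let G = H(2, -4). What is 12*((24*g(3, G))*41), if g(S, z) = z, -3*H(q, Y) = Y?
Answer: 15744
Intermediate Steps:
H(q, Y) = -Y/3
G = 4/3 (G = -⅓*(-4) = 4/3 ≈ 1.3333)
12*((24*g(3, G))*41) = 12*((24*(4/3))*41) = 12*(32*41) = 12*1312 = 15744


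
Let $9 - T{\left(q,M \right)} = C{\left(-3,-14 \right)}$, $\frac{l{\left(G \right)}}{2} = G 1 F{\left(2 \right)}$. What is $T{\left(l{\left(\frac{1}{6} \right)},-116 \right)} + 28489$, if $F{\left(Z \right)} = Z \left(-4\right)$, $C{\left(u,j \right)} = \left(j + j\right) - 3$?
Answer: $28529$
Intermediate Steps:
$C{\left(u,j \right)} = -3 + 2 j$ ($C{\left(u,j \right)} = 2 j - 3 = -3 + 2 j$)
$F{\left(Z \right)} = - 4 Z$
$l{\left(G \right)} = - 16 G$ ($l{\left(G \right)} = 2 G 1 \left(\left(-4\right) 2\right) = 2 G \left(-8\right) = 2 \left(- 8 G\right) = - 16 G$)
$T{\left(q,M \right)} = 40$ ($T{\left(q,M \right)} = 9 - \left(-3 + 2 \left(-14\right)\right) = 9 - \left(-3 - 28\right) = 9 - -31 = 9 + 31 = 40$)
$T{\left(l{\left(\frac{1}{6} \right)},-116 \right)} + 28489 = 40 + 28489 = 28529$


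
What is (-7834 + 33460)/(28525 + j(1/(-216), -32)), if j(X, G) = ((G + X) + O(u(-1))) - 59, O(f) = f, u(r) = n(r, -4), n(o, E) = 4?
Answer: 5535216/6142607 ≈ 0.90112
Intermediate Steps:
u(r) = 4
j(X, G) = -55 + G + X (j(X, G) = ((G + X) + 4) - 59 = (4 + G + X) - 59 = -55 + G + X)
(-7834 + 33460)/(28525 + j(1/(-216), -32)) = (-7834 + 33460)/(28525 + (-55 - 32 + 1/(-216))) = 25626/(28525 + (-55 - 32 - 1/216)) = 25626/(28525 - 18793/216) = 25626/(6142607/216) = 25626*(216/6142607) = 5535216/6142607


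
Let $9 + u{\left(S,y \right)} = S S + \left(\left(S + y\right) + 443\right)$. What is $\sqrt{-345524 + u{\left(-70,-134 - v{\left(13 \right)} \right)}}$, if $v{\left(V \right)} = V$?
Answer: $3 i \sqrt{37823} \approx 583.44 i$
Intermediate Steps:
$u{\left(S,y \right)} = 434 + S + y + S^{2}$ ($u{\left(S,y \right)} = -9 + \left(S S + \left(\left(S + y\right) + 443\right)\right) = -9 + \left(S^{2} + \left(443 + S + y\right)\right) = -9 + \left(443 + S + y + S^{2}\right) = 434 + S + y + S^{2}$)
$\sqrt{-345524 + u{\left(-70,-134 - v{\left(13 \right)} \right)}} = \sqrt{-345524 + \left(434 - 70 - 147 + \left(-70\right)^{2}\right)} = \sqrt{-345524 + \left(434 - 70 - 147 + 4900\right)} = \sqrt{-345524 + 5117} = \sqrt{-340407} = 3 i \sqrt{37823}$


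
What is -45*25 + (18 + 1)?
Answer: -1106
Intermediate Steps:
-45*25 + (18 + 1) = -1125 + 19 = -1106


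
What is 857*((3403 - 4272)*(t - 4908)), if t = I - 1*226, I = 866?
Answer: 3178520444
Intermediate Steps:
t = 640 (t = 866 - 1*226 = 866 - 226 = 640)
857*((3403 - 4272)*(t - 4908)) = 857*((3403 - 4272)*(640 - 4908)) = 857*(-869*(-4268)) = 857*3708892 = 3178520444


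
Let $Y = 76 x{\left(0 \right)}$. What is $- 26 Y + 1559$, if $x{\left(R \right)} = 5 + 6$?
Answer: $-20177$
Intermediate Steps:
$x{\left(R \right)} = 11$
$Y = 836$ ($Y = 76 \cdot 11 = 836$)
$- 26 Y + 1559 = \left(-26\right) 836 + 1559 = -21736 + 1559 = -20177$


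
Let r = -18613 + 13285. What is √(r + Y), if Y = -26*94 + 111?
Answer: I*√7661 ≈ 87.527*I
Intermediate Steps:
Y = -2333 (Y = -2444 + 111 = -2333)
r = -5328
√(r + Y) = √(-5328 - 2333) = √(-7661) = I*√7661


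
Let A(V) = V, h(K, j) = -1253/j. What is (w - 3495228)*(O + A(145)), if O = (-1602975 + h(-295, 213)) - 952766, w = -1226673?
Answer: 856778235048367/71 ≈ 1.2067e+13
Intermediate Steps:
O = -544374086/213 (O = (-1602975 - 1253/213) - 952766 = -341434928/213 - 952766 = -544374086/213 ≈ -2.5557e+6)
(w - 3495228)*(O + A(145)) = (-1226673 - 3495228)*(-544374086/213 + 145) = -4721901*(-544343201/213) = 856778235048367/71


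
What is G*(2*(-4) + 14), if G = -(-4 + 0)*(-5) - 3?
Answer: -138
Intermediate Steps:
G = -23 (G = -(-4)*(-5) - 3 = -1*20 - 3 = -20 - 3 = -23)
G*(2*(-4) + 14) = -23*(2*(-4) + 14) = -23*(-8 + 14) = -23*6 = -138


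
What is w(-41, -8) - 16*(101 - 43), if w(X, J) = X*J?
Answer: -600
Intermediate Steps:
w(X, J) = J*X
w(-41, -8) - 16*(101 - 43) = -8*(-41) - 16*(101 - 43) = 328 - 16*58 = 328 - 928 = -600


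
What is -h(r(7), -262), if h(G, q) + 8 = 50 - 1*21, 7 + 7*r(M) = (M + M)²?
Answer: -21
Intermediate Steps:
r(M) = -1 + 4*M²/7 (r(M) = -1 + (M + M)²/7 = -1 + (2*M)²/7 = -1 + (4*M²)/7 = -1 + 4*M²/7)
h(G, q) = 21 (h(G, q) = -8 + (50 - 1*21) = -8 + (50 - 21) = -8 + 29 = 21)
-h(r(7), -262) = -1*21 = -21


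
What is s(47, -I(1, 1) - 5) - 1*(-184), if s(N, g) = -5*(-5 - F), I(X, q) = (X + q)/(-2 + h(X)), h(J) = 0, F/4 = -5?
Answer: 109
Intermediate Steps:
F = -20 (F = 4*(-5) = -20)
I(X, q) = -X/2 - q/2 (I(X, q) = (X + q)/(-2 + 0) = (X + q)/(-2) = (X + q)*(-½) = -X/2 - q/2)
s(N, g) = -75 (s(N, g) = -5*(-5 - 1*(-20)) = -5*(-5 + 20) = -5*15 = -75)
s(47, -I(1, 1) - 5) - 1*(-184) = -75 - 1*(-184) = -75 + 184 = 109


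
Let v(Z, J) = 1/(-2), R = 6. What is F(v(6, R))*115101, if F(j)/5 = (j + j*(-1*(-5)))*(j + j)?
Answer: 1726515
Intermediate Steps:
v(Z, J) = -1/2
F(j) = 60*j**2 (F(j) = 5*((j + j*(-1*(-5)))*(j + j)) = 5*((j + j*5)*(2*j)) = 5*((j + 5*j)*(2*j)) = 5*((6*j)*(2*j)) = 5*(12*j**2) = 60*j**2)
F(v(6, R))*115101 = (60*(-1/2)**2)*115101 = (60*(1/4))*115101 = 15*115101 = 1726515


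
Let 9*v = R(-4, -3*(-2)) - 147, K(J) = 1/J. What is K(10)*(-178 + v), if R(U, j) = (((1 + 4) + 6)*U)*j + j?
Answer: -223/10 ≈ -22.300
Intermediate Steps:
R(U, j) = j + 11*U*j (R(U, j) = ((5 + 6)*U)*j + j = (11*U)*j + j = 11*U*j + j = j + 11*U*j)
v = -45 (v = ((-3*(-2))*(1 + 11*(-4)) - 147)/9 = (6*(1 - 44) - 147)/9 = (6*(-43) - 147)/9 = (-258 - 147)/9 = (⅑)*(-405) = -45)
K(10)*(-178 + v) = (-178 - 45)/10 = (⅒)*(-223) = -223/10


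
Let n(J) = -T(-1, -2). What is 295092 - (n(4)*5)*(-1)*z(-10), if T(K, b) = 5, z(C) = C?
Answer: 295342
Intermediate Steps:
n(J) = -5 (n(J) = -1*5 = -5)
295092 - (n(4)*5)*(-1)*z(-10) = 295092 - -5*5*(-1)*(-10) = 295092 - (-25*(-1))*(-10) = 295092 - 25*(-10) = 295092 - 1*(-250) = 295092 + 250 = 295342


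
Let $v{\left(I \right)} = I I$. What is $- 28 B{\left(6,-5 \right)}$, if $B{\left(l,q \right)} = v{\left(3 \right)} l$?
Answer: $-1512$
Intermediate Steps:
$v{\left(I \right)} = I^{2}$
$B{\left(l,q \right)} = 9 l$ ($B{\left(l,q \right)} = 3^{2} l = 9 l$)
$- 28 B{\left(6,-5 \right)} = - 28 \cdot 9 \cdot 6 = \left(-28\right) 54 = -1512$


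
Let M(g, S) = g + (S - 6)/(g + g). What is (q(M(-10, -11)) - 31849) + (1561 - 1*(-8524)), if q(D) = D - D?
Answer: -21764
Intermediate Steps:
M(g, S) = g + (-6 + S)/(2*g) (M(g, S) = g + (-6 + S)/((2*g)) = g + (-6 + S)*(1/(2*g)) = g + (-6 + S)/(2*g))
q(D) = 0
(q(M(-10, -11)) - 31849) + (1561 - 1*(-8524)) = (0 - 31849) + (1561 - 1*(-8524)) = -31849 + (1561 + 8524) = -31849 + 10085 = -21764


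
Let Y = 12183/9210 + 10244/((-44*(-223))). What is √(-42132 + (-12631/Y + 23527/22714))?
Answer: I*√7780195430206877448807244626/404852132742 ≈ 217.87*I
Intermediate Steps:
Y = 17823903/7530710 (Y = 12183*(1/9210) + 10244/9812 = 4061/3070 + 10244*(1/9812) = 4061/3070 + 2561/2453 = 17823903/7530710 ≈ 2.3668)
√(-42132 + (-12631/Y + 23527/22714)) = √(-42132 + (-12631/17823903/7530710 + 23527/22714)) = √(-42132 + (-12631*7530710/17823903 + 23527*(1/22714))) = √(-42132 + (-95120398010/17823903 + 23527/22714)) = √(-42132 - 2160145377433259/404852132742) = √(-19217375434119203/404852132742) = I*√7780195430206877448807244626/404852132742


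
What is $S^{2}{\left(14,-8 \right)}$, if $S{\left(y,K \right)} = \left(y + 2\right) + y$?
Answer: $900$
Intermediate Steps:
$S{\left(y,K \right)} = 2 + 2 y$ ($S{\left(y,K \right)} = \left(2 + y\right) + y = 2 + 2 y$)
$S^{2}{\left(14,-8 \right)} = \left(2 + 2 \cdot 14\right)^{2} = \left(2 + 28\right)^{2} = 30^{2} = 900$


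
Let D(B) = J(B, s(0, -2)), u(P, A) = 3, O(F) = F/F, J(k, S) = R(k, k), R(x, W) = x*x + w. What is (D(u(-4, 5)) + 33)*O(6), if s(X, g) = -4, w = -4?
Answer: 38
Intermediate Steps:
R(x, W) = -4 + x**2 (R(x, W) = x*x - 4 = x**2 - 4 = -4 + x**2)
J(k, S) = -4 + k**2
O(F) = 1
D(B) = -4 + B**2
(D(u(-4, 5)) + 33)*O(6) = ((-4 + 3**2) + 33)*1 = ((-4 + 9) + 33)*1 = (5 + 33)*1 = 38*1 = 38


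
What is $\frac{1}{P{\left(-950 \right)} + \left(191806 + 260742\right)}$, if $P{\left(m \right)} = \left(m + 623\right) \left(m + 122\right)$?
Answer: $\frac{1}{723304} \approx 1.3825 \cdot 10^{-6}$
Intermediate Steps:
$P{\left(m \right)} = \left(122 + m\right) \left(623 + m\right)$ ($P{\left(m \right)} = \left(623 + m\right) \left(122 + m\right) = \left(122 + m\right) \left(623 + m\right)$)
$\frac{1}{P{\left(-950 \right)} + \left(191806 + 260742\right)} = \frac{1}{\left(76006 + \left(-950\right)^{2} + 745 \left(-950\right)\right) + \left(191806 + 260742\right)} = \frac{1}{\left(76006 + 902500 - 707750\right) + 452548} = \frac{1}{270756 + 452548} = \frac{1}{723304}$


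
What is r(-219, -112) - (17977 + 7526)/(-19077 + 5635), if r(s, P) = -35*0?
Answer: 25503/13442 ≈ 1.8973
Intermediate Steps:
r(s, P) = 0
r(-219, -112) - (17977 + 7526)/(-19077 + 5635) = 0 - (17977 + 7526)/(-19077 + 5635) = 0 - 25503/(-13442) = 0 - 25503*(-1)/13442 = 0 - 1*(-25503/13442) = 0 + 25503/13442 = 25503/13442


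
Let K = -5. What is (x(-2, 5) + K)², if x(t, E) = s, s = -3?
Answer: 64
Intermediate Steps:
x(t, E) = -3
(x(-2, 5) + K)² = (-3 - 5)² = (-8)² = 64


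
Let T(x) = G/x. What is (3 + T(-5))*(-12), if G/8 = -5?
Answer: -132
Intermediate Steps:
G = -40 (G = 8*(-5) = -40)
T(x) = -40/x
(3 + T(-5))*(-12) = (3 - 40/(-5))*(-12) = (3 - 40*(-⅕))*(-12) = (3 + 8)*(-12) = 11*(-12) = -132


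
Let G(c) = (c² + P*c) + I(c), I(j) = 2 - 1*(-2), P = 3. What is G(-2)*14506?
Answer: 29012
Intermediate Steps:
I(j) = 4 (I(j) = 2 + 2 = 4)
G(c) = 4 + c² + 3*c (G(c) = (c² + 3*c) + 4 = 4 + c² + 3*c)
G(-2)*14506 = (4 + (-2)² + 3*(-2))*14506 = (4 + 4 - 6)*14506 = 2*14506 = 29012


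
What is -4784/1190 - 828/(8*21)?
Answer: -10649/1190 ≈ -8.9487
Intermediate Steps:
-4784/1190 - 828/(8*21) = -4784*1/1190 - 828/168 = -2392/595 - 828*1/168 = -2392/595 - 69/14 = -10649/1190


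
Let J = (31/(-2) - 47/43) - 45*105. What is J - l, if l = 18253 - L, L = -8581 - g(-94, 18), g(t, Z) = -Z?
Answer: -2713953/86 ≈ -31558.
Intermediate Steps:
L = -8563 (L = -8581 - (-1)*18 = -8581 - 1*(-18) = -8581 + 18 = -8563)
l = 26816 (l = 18253 - 1*(-8563) = 18253 + 8563 = 26816)
J = -407777/86 (J = (31*(-½) - 47*1/43) - 4725 = (-31/2 - 47/43) - 4725 = -1427/86 - 4725 = -407777/86 ≈ -4741.6)
J - l = -407777/86 - 1*26816 = -407777/86 - 26816 = -2713953/86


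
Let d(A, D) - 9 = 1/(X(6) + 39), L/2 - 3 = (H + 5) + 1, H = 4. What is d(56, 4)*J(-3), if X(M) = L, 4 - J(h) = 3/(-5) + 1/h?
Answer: 43364/975 ≈ 44.476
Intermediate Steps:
J(h) = 23/5 - 1/h (J(h) = 4 - (3/(-5) + 1/h) = 4 - (3*(-⅕) + 1/h) = 4 - (-⅗ + 1/h) = 4 + (⅗ - 1/h) = 23/5 - 1/h)
L = 26 (L = 6 + 2*((4 + 5) + 1) = 6 + 2*(9 + 1) = 6 + 2*10 = 6 + 20 = 26)
X(M) = 26
d(A, D) = 586/65 (d(A, D) = 9 + 1/(26 + 39) = 9 + 1/65 = 586/65)
d(56, 4)*J(-3) = 586*(23/5 - 1/(-3))/65 = 586*(23/5 - 1*(-⅓))/65 = 586*(23/5 + ⅓)/65 = (586/65)*(74/15) = 43364/975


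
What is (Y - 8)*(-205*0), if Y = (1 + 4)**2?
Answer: 0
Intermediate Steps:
Y = 25 (Y = 5**2 = 25)
(Y - 8)*(-205*0) = (25 - 8)*(-205*0) = 17*0 = 0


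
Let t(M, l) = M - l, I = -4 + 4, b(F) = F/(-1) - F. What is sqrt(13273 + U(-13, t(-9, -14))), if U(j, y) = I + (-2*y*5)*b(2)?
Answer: 3*sqrt(1497) ≈ 116.07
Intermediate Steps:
b(F) = -2*F (b(F) = F*(-1) - F = -F - F = -2*F)
I = 0
U(j, y) = 40*y (U(j, y) = 0 + (-2*y*5)*(-2*2) = 0 - 10*y*(-4) = 0 + 40*y = 40*y)
sqrt(13273 + U(-13, t(-9, -14))) = sqrt(13273 + 40*(-9 - 1*(-14))) = sqrt(13273 + 40*(-9 + 14)) = sqrt(13273 + 40*5) = sqrt(13273 + 200) = sqrt(13473) = 3*sqrt(1497)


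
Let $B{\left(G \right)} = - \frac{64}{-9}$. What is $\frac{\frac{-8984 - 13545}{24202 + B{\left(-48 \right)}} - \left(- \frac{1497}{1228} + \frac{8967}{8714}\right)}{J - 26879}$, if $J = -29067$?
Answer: $\frac{431666487447}{32609664091121656} \approx 1.3237 \cdot 10^{-5}$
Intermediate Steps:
$B{\left(G \right)} = \frac{64}{9}$ ($B{\left(G \right)} = \left(-64\right) \left(- \frac{1}{9}\right) = \frac{64}{9}$)
$\frac{\frac{-8984 - 13545}{24202 + B{\left(-48 \right)}} - \left(- \frac{1497}{1228} + \frac{8967}{8714}\right)}{J - 26879} = \frac{\frac{-8984 - 13545}{24202 + \frac{64}{9}} - \left(- \frac{1497}{1228} + \frac{8967}{8714}\right)}{-29067 - 26879} = \frac{- \frac{22529}{\frac{217882}{9}} - - \frac{1016691}{5350396}}{-55946} = \left(\left(-22529\right) \frac{9}{217882} + \left(\frac{1497}{1228} - \frac{8967}{8714}\right)\right) \left(- \frac{1}{55946}\right) = \left(- \frac{202761}{217882} + \frac{1016691}{5350396}\right) \left(- \frac{1}{55946}\right) = \left(- \frac{431666487447}{582877490636}\right) \left(- \frac{1}{55946}\right) = \frac{431666487447}{32609664091121656}$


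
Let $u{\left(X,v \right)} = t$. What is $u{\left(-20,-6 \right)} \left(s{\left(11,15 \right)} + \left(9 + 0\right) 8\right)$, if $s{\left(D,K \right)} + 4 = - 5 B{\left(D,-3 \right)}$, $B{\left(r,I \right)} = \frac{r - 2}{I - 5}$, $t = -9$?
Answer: $- \frac{5301}{8} \approx -662.63$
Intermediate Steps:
$u{\left(X,v \right)} = -9$
$B{\left(r,I \right)} = \frac{-2 + r}{-5 + I}$
$s{\left(D,K \right)} = - \frac{21}{4} + \frac{5 D}{8}$ ($s{\left(D,K \right)} = -4 - 5 \frac{-2 + D}{-5 - 3} = -4 - 5 \frac{-2 + D}{-8} = -4 - 5 \left(- \frac{-2 + D}{8}\right) = -4 - 5 \left(\frac{1}{4} - \frac{D}{8}\right) = -4 + \left(- \frac{5}{4} + \frac{5 D}{8}\right) = - \frac{21}{4} + \frac{5 D}{8}$)
$u{\left(-20,-6 \right)} \left(s{\left(11,15 \right)} + \left(9 + 0\right) 8\right) = - 9 \left(\left(- \frac{21}{4} + \frac{5}{8} \cdot 11\right) + \left(9 + 0\right) 8\right) = - 9 \left(\left(- \frac{21}{4} + \frac{55}{8}\right) + 9 \cdot 8\right) = - 9 \left(\frac{13}{8} + 72\right) = \left(-9\right) \frac{589}{8} = - \frac{5301}{8}$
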